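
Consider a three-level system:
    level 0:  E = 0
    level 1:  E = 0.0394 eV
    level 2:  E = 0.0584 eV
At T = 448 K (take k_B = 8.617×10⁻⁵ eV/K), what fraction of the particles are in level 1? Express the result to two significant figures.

0.23

k_BT = 8.617×10⁻⁵ × 448 K = 0.03860 eV.
Eᵢ/kT = 0, 1.021, 1.513.
Z = Σ e^(−Eᵢ/kT) = e^(−0) + e^(−1.021) + e^(−1.513) = 1.000 + 0.3602 + 0.2202 = 1.580.
P₁ = e^(−E₁/kT) / Z = 0.3602/1.580 = 0.23.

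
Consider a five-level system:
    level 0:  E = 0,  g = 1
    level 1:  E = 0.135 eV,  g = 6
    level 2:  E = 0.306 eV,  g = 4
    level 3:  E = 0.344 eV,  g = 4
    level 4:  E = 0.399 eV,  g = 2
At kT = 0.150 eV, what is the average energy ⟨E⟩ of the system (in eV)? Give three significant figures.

0.152 eV

Eᵢ/kT = 0, 0.90000, 2.0400, 2.2933, 2.6600.
Z = Σ gᵢe^(−Eᵢ/kT) = 1·e^(−0) + 6·e^(−0.90000) + 4·e^(−2.0400) + 4·e^(−2.2933) + 2·e^(−2.6600) = 1.0000 + 2.4394 + 0.52011 + 0.40373 + 0.13990 = 4.5031.
⟨E⟩ = Σ Eᵢ gᵢe^(−Eᵢ/kT) / Z = (0·1.0000 + 0.135·2.4394 + 0.306·0.52011 + 0.344·0.40373 + 0.399·0.13990) / 4.5031 = 0.152 eV.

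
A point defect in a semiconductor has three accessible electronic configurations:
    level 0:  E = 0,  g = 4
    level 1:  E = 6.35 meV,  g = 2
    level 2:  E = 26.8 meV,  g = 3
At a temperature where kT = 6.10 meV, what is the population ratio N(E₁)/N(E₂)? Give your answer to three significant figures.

19.0

n₁/n₂ = (g₁/g₂) exp[−(E₁−E₂)/kT] = (2/3) × exp(−(-20.45 meV)/(6.10 meV)) = (2/3) × exp(3.3525) = 19.0.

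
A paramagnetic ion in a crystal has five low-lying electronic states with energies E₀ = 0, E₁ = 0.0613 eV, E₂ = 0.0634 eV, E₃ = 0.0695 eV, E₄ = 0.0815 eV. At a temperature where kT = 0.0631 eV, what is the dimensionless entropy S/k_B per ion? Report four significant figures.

Eᵢ/kT = 0, 0.971474, 1.00475, 1.10143, 1.29160.
Z = Σ e^(−Eᵢ/kT) = e^(−0) + e^(−0.971474) + e^(−1.00475) + e^(−1.10143) + e^(−1.29160) = 1.00000 + 0.378525 + 0.366136 + 0.332395 + 0.274831 = 2.35189.
⟨E⟩ = Σ EᵢPᵢ = 0.0390821 eV.
S/k_B = ln Z + ⟨E⟩/kT = ln(2.35189) + 0.0390821/0.0631 = 0.855219 + 0.619368 = 1.475.

1.475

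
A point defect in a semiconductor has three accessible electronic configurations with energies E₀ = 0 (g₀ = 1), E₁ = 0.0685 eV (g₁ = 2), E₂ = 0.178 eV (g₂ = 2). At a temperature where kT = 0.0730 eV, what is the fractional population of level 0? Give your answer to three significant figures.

0.511

Eᵢ/kT = 0, 0.93836, 2.4384.
Z = Σ gᵢe^(−Eᵢ/kT) = 1·e^(−0) + 2·e^(−0.93836) + 2·e^(−2.4384) = 1.0000 + 0.78254 + 0.17460 = 1.9571.
P₀ = g₀ e^(−E₀/kT) / Z = 1.0000/1.9571 = 0.511.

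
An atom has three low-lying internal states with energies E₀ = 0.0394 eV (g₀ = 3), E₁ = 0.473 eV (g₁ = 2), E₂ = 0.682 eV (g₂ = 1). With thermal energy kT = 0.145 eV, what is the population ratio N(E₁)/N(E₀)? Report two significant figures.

n₁/n₀ = (g₁/g₀) exp[−(E₁−E₀)/kT] = (2/3) × exp(−(0.4336 eV)/(0.145 eV)) = (2/3) × exp(-2.990) = 0.034.

0.034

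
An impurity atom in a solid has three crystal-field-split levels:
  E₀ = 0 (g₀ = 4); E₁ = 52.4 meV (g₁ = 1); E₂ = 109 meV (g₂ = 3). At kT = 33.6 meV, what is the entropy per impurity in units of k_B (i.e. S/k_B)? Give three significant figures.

Eᵢ/kT = 0, 1.5595, 3.2440.
Z = Σ gᵢe^(−Eᵢ/kT) = 4·e^(−0) + 1·e^(−1.5595) + 3·e^(−3.2440) = 4.0000 + 0.21024 + 0.11702 = 4.3273.
⟨E⟩ = Σ EᵢPᵢ = 5.4934 meV.
S/k_B = ln Z + ⟨E⟩/kT = ln(4.3273) + 5.4934/33.6 = 1.4649 + 0.16349 = 1.63.

1.63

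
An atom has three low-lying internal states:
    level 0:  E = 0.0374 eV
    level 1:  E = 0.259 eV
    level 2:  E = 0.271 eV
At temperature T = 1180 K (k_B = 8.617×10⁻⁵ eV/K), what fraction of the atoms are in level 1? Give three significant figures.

0.0932

k_BT = 8.617×10⁻⁵ × 1180 K = 0.10168 eV.
Eᵢ/kT = 0.36782, 2.5472, 2.6652.
Z = Σ e^(−Eᵢ/kT) = e^(−0.36782) + e^(−2.5472) + e^(−2.6652) = 0.69224 + 0.078301 + 0.069585 = 0.84013.
P₁ = e^(−E₁/kT) / Z = 0.078301/0.84013 = 0.0932.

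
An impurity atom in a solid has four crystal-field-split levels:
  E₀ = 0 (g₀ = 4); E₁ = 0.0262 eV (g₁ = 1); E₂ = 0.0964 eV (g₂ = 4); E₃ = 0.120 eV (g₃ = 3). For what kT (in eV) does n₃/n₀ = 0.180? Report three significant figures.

n₃/n₀ = (g₃/g₀) exp[−(E₃−E₀)/kT] = 0.180.
⇒ (E₃−E₀)/kT = ln((3/4)/0.180) = ln(4.1667) = 1.4271.
kT = 0.120 eV / 1.4271 = 0.0841 eV.

0.0841 eV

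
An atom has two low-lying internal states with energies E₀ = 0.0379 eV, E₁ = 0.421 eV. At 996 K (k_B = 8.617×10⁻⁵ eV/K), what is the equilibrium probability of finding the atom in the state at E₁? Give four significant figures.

0.01139

k_BT = 8.617×10⁻⁵ × 996 K = 0.0858253 eV.
Eᵢ/kT = 0.441595, 4.90531.
Z = Σ e^(−Eᵢ/kT) = e^(−0.441595) + e^(−4.90531) = 0.643010 + 0.00740715 = 0.650417.
P₁ = e^(−E₁/kT) / Z = 0.00740715/0.650417 = 0.01139.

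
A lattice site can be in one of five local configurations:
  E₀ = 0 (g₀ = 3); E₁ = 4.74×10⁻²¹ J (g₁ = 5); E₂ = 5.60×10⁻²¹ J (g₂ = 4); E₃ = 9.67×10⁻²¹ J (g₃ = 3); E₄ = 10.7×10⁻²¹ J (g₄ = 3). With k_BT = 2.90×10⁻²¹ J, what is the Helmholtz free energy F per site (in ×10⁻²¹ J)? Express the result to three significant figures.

-4.51 ×10⁻²¹ J

Eᵢ/kT = 0, 1.6345, 1.9310, 3.3345, 3.6897.
Z = Σ gᵢe^(−Eᵢ/kT) = 3·e^(−0) + 5·e^(−1.6345) + 4·e^(−1.9310) + 3·e^(−3.3345) + 3·e^(−3.6897) = 3.0000 + 0.97525 + 0.58001 + 0.10690 + 0.074938 = 4.7371.
F = −kT ln Z = −2.90 × ln(4.7371) = −2.90 × 1.5554 = -4.51 ×10⁻²¹ J.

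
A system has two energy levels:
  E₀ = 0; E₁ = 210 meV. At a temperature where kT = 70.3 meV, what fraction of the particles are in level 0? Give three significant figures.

Eᵢ/kT = 0, 2.9872.
Z = Σ e^(−Eᵢ/kT) = e^(−0) + e^(−2.9872) = 1.0000 + 0.050428 = 1.0504.
P₀ = e^(−E₀/kT) / Z = 1.0000/1.0504 = 0.952.

0.952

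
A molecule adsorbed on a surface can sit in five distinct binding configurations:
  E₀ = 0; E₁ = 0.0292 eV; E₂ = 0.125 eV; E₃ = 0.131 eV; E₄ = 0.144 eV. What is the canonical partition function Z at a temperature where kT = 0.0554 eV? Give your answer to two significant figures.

Eᵢ/kT = 0, 0.5271, 2.256, 2.365, 2.599.
Z = Σ e^(−Eᵢ/kT) = e^(−0) + e^(−0.5271) + e^(−2.256) + e^(−2.365) + e^(−2.599) = 1.000 + 0.5903 + 0.1048 + 0.09395 + 0.07435 = 1.863.

Z = 1.9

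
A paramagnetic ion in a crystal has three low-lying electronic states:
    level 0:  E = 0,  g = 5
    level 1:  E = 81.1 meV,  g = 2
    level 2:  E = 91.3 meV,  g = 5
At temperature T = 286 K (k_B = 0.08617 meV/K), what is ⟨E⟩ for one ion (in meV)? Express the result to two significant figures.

3.3 meV

k_BT = 0.08617 × 286 K = 24.64 meV.
Eᵢ/kT = 0, 3.291, 3.705.
Z = Σ gᵢe^(−Eᵢ/kT) = 5·e^(−0) + 2·e^(−3.291) + 5·e^(−3.705) = 5.000 + 0.07443 + 0.1230 = 5.197.
⟨E⟩ = Σ Eᵢ gᵢe^(−Eᵢ/kT) / Z = (0·5.000 + 81.1·0.07443 + 91.3·0.1230) / 5.197 = 3.3 meV.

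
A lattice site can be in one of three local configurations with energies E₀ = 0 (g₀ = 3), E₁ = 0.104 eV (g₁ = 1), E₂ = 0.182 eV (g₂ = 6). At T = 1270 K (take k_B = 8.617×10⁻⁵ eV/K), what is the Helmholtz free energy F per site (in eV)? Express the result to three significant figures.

-0.165 eV

k_BT = 8.617×10⁻⁵ × 1270 K = 0.10944 eV.
Eᵢ/kT = 0, 0.95029, 1.6630.
Z = Σ gᵢe^(−Eᵢ/kT) = 3·e^(−0) + 1·e^(−0.95029) + 6·e^(−1.6630) = 3.0000 + 0.38663 + 1.1374 = 4.5240.
F = −kT ln Z = −0.10944 × ln(4.5240) = −0.10944 × 1.5094 = -0.165 eV.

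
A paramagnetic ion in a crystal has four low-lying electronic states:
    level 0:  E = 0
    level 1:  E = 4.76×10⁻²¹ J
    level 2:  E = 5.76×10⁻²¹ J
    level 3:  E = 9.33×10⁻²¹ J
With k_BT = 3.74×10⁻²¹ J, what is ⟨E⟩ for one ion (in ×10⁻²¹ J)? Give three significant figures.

2.12 ×10⁻²¹ J

Eᵢ/kT = 0, 1.2727, 1.5401, 2.4947.
Z = Σ e^(−Eᵢ/kT) = e^(−0) + e^(−1.2727) + e^(−1.5401) + e^(−2.4947) = 1.0000 + 0.28007 + 0.21436 + 0.082521 = 1.5770.
⟨E⟩ = Σ Eᵢ e^(−Eᵢ/kT) / Z = (0·1.0000 + 4.76·0.28007 + 5.76·0.21436 + 9.33·0.082521) / 1.5770 = 2.12 ×10⁻²¹ J.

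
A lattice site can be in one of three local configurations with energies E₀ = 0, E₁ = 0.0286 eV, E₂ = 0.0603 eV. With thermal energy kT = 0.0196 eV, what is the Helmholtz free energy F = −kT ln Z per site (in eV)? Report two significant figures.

-0.0048 eV

Eᵢ/kT = 0, 1.459, 3.077.
Z = Σ e^(−Eᵢ/kT) = e^(−0) + e^(−1.459) + e^(−3.077) = 1.000 + 0.2325 + 0.04610 = 1.279.
F = −kT ln Z = −0.0196 × ln(1.279) = −0.0196 × 0.2461 = -0.0048 eV.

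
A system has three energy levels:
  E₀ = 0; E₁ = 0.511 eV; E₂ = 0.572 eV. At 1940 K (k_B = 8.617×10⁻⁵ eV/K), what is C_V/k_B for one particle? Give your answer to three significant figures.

k_BT = 8.617×10⁻⁵ × 1940 K = 0.16717 eV.
Eᵢ/kT = 0, 3.0568, 3.4217.
Z = Σ e^(−Eᵢ/kT) = e^(−0) + e^(−3.0568) + e^(−3.4217) = 1.0000 + 0.047038 + 0.032657 = 1.0797.
⟨E⟩ = 0.039563 eV, ⟨E²⟩ = 0.021272 eV².
C_V/k_B = (⟨E²⟩ − ⟨E⟩²)/(kT)² = (0.021272 − 0.0015652)/0.027946 = 0.705.

0.705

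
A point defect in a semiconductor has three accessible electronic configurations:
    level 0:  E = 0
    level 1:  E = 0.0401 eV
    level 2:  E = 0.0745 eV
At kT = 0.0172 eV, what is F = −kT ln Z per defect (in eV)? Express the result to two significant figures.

-0.0018 eV

Eᵢ/kT = 0, 2.331, 4.331.
Z = Σ e^(−Eᵢ/kT) = e^(−0) + e^(−2.331) + e^(−4.331) = 1.000 + 0.09720 + 0.01315 = 1.110.
F = −kT ln Z = −0.0172 × ln(1.110) = −0.0172 × 0.1044 = -0.0018 eV.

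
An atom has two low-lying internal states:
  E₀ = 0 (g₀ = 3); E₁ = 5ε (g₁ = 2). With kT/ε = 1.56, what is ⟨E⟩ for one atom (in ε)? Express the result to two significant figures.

0.13 ε

Eᵢ/kT = 0, 3.205.
Z = Σ gᵢe^(−Eᵢ/kT) = 3·e^(−0) + 2·e^(−3.205) = 3.000 + 0.08112 = 3.081.
⟨E⟩ = Σ Eᵢ gᵢe^(−Eᵢ/kT) / Z = (0·3.000 + 5·0.08112) / 3.081 = 0.13 ε.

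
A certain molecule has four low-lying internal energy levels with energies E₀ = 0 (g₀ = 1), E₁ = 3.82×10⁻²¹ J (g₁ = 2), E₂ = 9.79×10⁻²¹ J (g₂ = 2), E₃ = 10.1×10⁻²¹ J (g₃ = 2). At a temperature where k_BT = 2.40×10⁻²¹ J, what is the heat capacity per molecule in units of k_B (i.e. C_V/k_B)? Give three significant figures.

1.06

Eᵢ/kT = 0, 1.5917, 4.0792, 4.2083.
Z = Σ gᵢe^(−Eᵢ/kT) = 1·e^(−0) + 2·e^(−1.5917) + 2·e^(−4.0792) + 2·e^(−4.2083) = 1.0000 + 0.40716 + 0.033842 + 0.029743 = 1.4707.
⟨E⟩ = 1.4871, ⟨E²⟩ = 8.3083.
C_V/k_B = (⟨E²⟩ − ⟨E⟩²)/(kT)² = (8.3083 − 2.2115)/5.7600 = 1.06.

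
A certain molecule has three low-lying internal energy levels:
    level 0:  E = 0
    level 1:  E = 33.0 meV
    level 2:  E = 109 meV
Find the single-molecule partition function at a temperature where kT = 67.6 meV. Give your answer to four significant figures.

Eᵢ/kT = 0, 0.488166, 1.61243.
Z = Σ e^(−Eᵢ/kT) = e^(−0) + e^(−0.488166) + e^(−1.61243) = 1.00000 + 0.613751 + 0.199402 = 1.81315.

Z = 1.813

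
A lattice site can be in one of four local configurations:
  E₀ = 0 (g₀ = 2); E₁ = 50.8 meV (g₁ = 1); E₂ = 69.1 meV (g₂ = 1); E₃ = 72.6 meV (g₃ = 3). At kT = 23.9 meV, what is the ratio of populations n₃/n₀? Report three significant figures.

n₃/n₀ = (g₃/g₀) exp[−(E₃−E₀)/kT] = (3/2) × exp(−(72.6 meV)/(23.9 meV)) = (3/2) × exp(-3.0377) = 0.0719.

0.0719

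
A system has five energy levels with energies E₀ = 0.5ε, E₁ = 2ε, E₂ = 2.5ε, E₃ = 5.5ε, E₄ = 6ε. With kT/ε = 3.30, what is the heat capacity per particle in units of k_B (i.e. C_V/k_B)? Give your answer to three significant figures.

0.286

Eᵢ/kT = 0.15152, 0.60606, 0.75758, 1.6667, 1.8182.
Z = Σ e^(−Eᵢ/kT) = e^(−0.15152) + e^(−0.60606) + e^(−0.75758) + e^(−1.6667) + e^(−1.8182) = 0.85940 + 0.54550 + 0.46880 + 0.18887 + 0.16232 = 2.2249.
⟨E⟩ = 2.1149 ε, ⟨E²⟩ = 7.5885 ε².
C_V/k_B = (⟨E²⟩ − ⟨E⟩²)/(kT)² = (7.5885 − 4.4728)/10.890 = 0.286.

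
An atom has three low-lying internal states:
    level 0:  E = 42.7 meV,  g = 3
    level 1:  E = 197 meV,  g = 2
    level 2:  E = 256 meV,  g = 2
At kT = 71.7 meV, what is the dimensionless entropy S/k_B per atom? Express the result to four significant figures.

1.445

Eᵢ/kT = 0.595537, 2.74756, 3.57043.
Z = Σ gᵢe^(−Eᵢ/kT) = 3·e^(−0.595537) + 2·e^(−2.74756) + 2·e^(−3.57043) = 1.65380 + 0.128168 + 0.0562875 = 1.83826.
⟨E⟩ = Σ EᵢPᵢ = 59.9893 meV.
S/k_B = ln Z + ⟨E⟩/kT = ln(1.83826) + 59.9893/71.7 = 0.608819 + 0.836671 = 1.445.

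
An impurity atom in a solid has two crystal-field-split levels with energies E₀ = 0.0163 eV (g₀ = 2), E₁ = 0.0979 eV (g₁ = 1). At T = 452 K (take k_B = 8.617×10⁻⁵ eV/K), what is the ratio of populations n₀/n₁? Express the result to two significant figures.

k_BT = 8.617×10⁻⁵ × 452 K = 0.03895 eV.
n₀/n₁ = (g₀/g₁) exp[−(E₀−E₁)/kT] = (2/1) × exp(−(-0.0816 eV)/(0.03895 eV)) = (2/1) × exp(2.095) = 16.

16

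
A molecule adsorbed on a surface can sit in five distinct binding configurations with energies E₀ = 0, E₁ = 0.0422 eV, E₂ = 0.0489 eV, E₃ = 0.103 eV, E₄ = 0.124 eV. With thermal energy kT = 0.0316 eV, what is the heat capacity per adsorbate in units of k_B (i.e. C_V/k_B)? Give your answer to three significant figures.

Eᵢ/kT = 0, 1.3354, 1.5475, 3.2595, 3.9241.
Z = Σ e^(−Eᵢ/kT) = e^(−0) + e^(−1.3354) + e^(−1.5475) + e^(−3.2595) + e^(−3.9241) = 1.0000 + 0.26305 + 0.21278 + 0.038408 + 0.019760 = 1.5340.
⟨E⟩ = 0.018196 eV, ⟨E²⟩ = 0.0011008 eV².
C_V/k_B = (⟨E²⟩ − ⟨E⟩²)/(kT)² = (0.0011008 − 0.00033109)/0.00099856 = 0.771.

0.771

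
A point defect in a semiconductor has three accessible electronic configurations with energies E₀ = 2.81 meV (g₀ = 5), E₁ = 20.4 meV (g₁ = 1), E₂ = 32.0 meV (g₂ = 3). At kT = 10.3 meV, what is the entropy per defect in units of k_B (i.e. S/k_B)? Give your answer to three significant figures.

1.83

Eᵢ/kT = 0.27282, 1.9806, 3.1068.
Z = Σ gᵢe^(−Eᵢ/kT) = 5·e^(−0.27282) + 1·e^(−1.9806) + 3·e^(−3.1068) = 3.8061 + 0.13799 + 0.13423 = 4.0783.
⟨E⟩ = Σ EᵢPᵢ = 4.3659 meV.
S/k_B = ln Z + ⟨E⟩/kT = ln(4.0783) + 4.3659/10.3 = 1.4057 + 0.42387 = 1.83.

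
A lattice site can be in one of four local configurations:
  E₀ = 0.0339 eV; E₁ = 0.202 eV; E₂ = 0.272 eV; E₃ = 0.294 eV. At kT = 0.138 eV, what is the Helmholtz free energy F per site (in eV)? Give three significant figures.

-0.0332 eV

Eᵢ/kT = 0.24565, 1.4638, 1.9710, 2.1304.
Z = Σ e^(−Eᵢ/kT) = e^(−0.24565) + e^(−1.4638) + e^(−1.9710) + e^(−2.1304) = 0.78220 + 0.23136 + 0.13932 + 0.11879 = 1.2717.
F = −kT ln Z = −0.138 × ln(1.2717) = −0.138 × 0.24035 = -0.0332 eV.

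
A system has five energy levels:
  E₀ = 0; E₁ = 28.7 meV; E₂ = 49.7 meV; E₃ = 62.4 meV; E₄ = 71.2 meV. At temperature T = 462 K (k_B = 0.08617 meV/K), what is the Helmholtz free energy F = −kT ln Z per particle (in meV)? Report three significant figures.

k_BT = 0.08617 × 462 K = 39.811 meV.
Eᵢ/kT = 0, 0.72091, 1.2484, 1.5674, 1.7885.
Z = Σ e^(−Eᵢ/kT) = e^(−0) + e^(−0.72091) + e^(−1.2484) + e^(−1.5674) + e^(−1.7885) = 1.0000 + 0.48631 + 0.28696 + 0.20859 + 0.16721 = 2.1491.
F = −kT ln Z = −39.811 × ln(2.1491) = −39.811 × 0.76505 = -30.5 meV.

-30.5 meV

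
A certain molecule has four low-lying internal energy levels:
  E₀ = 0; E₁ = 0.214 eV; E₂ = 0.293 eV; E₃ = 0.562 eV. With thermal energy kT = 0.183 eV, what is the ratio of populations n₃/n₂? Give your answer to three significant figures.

0.230

n₃/n₂ = exp[−(E₃−E₂)/kT] = exp(−(0.269 eV)/(0.183 eV)) = exp(-1.4699) = 0.230.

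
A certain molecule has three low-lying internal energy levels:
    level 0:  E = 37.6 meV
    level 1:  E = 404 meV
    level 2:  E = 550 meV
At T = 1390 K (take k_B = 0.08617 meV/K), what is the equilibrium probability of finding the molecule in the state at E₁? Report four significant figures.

k_BT = 0.08617 × 1390 K = 119.776 meV.
Eᵢ/kT = 0.313919, 3.37296, 4.59190.
Z = Σ e^(−Eᵢ/kT) = e^(−0.313919) + e^(−3.37296) + e^(−4.59190) = 0.730578 + 0.0342880 + 0.0101336 = 0.775000.
P₁ = e^(−E₁/kT) / Z = 0.0342880/0.775000 = 0.04424.

0.04424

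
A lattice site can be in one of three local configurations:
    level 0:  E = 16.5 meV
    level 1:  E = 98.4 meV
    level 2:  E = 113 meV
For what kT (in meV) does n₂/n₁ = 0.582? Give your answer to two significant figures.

n₂/n₁ = exp[−(E₂−E₁)/kT] = 0.582.
⇒ (E₂−E₁)/kT = ln(1/0.582) = ln(1.718) = 0.5412.
kT = 14.6 meV / 0.5412 = 27 meV.

27 meV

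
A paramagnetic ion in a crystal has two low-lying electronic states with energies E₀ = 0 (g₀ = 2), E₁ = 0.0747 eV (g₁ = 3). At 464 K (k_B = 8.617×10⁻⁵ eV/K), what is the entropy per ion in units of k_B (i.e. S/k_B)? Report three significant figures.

1.25

k_BT = 8.617×10⁻⁵ × 464 K = 0.039983 eV.
Eᵢ/kT = 0, 1.8683.
Z = Σ gᵢe^(−Eᵢ/kT) = 2·e^(−0) + 3·e^(−1.8683) = 2.0000 + 0.46316 = 2.4632.
⟨E⟩ = Σ EᵢPᵢ = 0.014046 eV.
S/k_B = ln Z + ⟨E⟩/kT = ln(2.4632) + 0.014046/0.039983 = 0.90146 + 0.35130 = 1.25.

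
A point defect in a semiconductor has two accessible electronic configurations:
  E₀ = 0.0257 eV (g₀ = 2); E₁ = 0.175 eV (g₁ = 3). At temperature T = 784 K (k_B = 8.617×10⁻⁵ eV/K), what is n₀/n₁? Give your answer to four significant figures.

6.077

k_BT = 8.617×10⁻⁵ × 784 K = 0.0675573 eV.
n₀/n₁ = (g₀/g₁) exp[−(E₀−E₁)/kT] = (2/3) × exp(−(-0.1493 eV)/(0.0675573 eV)) = (2/3) × exp(2.20998) = 6.077.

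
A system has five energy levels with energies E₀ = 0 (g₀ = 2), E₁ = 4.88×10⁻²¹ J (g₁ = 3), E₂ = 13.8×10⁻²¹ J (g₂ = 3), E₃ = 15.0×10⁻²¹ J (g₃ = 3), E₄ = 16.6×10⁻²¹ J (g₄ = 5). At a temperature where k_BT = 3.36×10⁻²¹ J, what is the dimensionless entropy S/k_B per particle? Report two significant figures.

1.6

Eᵢ/kT = 0, 1.452, 4.107, 4.464, 4.940.
Z = Σ gᵢe^(−Eᵢ/kT) = 2·e^(−0) + 3·e^(−1.452) + 3·e^(−4.107) + 3·e^(−4.464) + 5·e^(−4.940) = 2.000 + 0.7023 + 0.04937 + 0.03455 + 0.03577 = 2.822.
⟨E⟩ = Σ EᵢPᵢ = 1.850 ×10⁻²¹ J.
S/k_B = ln Z + ⟨E⟩/kT = ln(2.822) + 1.850/3.36 = 1.037 + 0.5506 = 1.6.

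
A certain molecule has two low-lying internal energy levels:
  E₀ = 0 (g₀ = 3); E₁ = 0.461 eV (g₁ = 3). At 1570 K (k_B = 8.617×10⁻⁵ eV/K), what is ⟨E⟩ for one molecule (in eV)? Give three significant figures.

k_BT = 8.617×10⁻⁵ × 1570 K = 0.13529 eV.
Eᵢ/kT = 0, 3.4075.
Z = Σ gᵢe^(−Eᵢ/kT) = 3·e^(−0) + 3·e^(−3.4075) = 3.0000 + 0.099372 = 3.0994.
⟨E⟩ = Σ Eᵢ gᵢe^(−Eᵢ/kT) / Z = (0·3.0000 + 0.461·0.099372) / 3.0994 = 0.0148 eV.

0.0148 eV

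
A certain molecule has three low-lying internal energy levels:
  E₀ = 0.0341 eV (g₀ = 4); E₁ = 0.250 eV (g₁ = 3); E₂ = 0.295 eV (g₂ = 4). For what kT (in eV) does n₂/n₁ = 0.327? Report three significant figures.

0.0320 eV

n₂/n₁ = (g₂/g₁) exp[−(E₂−E₁)/kT] = 0.327.
⇒ (E₂−E₁)/kT = ln((4/3)/0.327) = ln(4.0775) = 1.4055.
kT = 0.045 eV / 1.4055 = 0.0320 eV.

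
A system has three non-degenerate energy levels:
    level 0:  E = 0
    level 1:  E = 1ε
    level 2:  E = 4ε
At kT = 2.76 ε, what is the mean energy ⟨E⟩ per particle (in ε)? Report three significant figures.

0.847 ε

Eᵢ/kT = 0, 0.36232, 1.4493.
Z = Σ e^(−Eᵢ/kT) = e^(−0) + e^(−0.36232) + e^(−1.4493) = 1.0000 + 0.69606 + 0.23473 = 1.9308.
⟨E⟩ = Σ Eᵢ e^(−Eᵢ/kT) / Z = (0·1.0000 + 1·0.69606 + 4·0.23473) / 1.9308 = 0.847 ε.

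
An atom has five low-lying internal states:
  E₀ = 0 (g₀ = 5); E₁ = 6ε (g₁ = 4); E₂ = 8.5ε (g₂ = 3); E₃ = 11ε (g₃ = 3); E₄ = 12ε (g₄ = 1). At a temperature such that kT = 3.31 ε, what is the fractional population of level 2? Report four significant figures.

0.03823

Eᵢ/kT = 0, 1.81269, 2.56798, 3.32326, 3.62538.
Z = Σ gᵢe^(−Eᵢ/kT) = 5·e^(−0) + 4·e^(−1.81269) + 3·e^(−2.56798) + 3·e^(−3.32326) + 1·e^(−3.62538) = 5.00000 + 0.652858 + 0.230071 + 0.108105 + 0.0266390 = 6.01767.
P₂ = g₂ e^(−E₂/kT) / Z = 0.230071/6.01767 = 0.03823.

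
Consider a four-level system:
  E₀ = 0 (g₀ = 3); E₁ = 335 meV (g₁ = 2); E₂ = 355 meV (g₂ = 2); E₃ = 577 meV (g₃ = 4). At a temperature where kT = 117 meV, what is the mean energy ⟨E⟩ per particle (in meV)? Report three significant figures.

Eᵢ/kT = 0, 2.8632, 3.0342, 4.9316.
Z = Σ gᵢe^(−Eᵢ/kT) = 3·e^(−0) + 2·e^(−2.8632) + 2·e^(−3.0342) + 4·e^(−4.9316) = 3.0000 + 0.11417 + 0.096226 + 0.028860 = 3.2393.
⟨E⟩ = Σ Eᵢ gᵢe^(−Eᵢ/kT) / Z = (0·3.0000 + 335·0.11417 + 355·0.096226 + 577·0.028860) / 3.2393 = 27.5 meV.

27.5 meV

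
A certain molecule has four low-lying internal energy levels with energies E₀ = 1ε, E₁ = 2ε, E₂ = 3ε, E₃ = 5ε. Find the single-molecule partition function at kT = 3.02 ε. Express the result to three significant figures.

Z = 1.80

Eᵢ/kT = 0.33113, 0.66225, 0.99338, 1.6556.
Z = Σ e^(−Eᵢ/kT) = e^(−0.33113) + e^(−0.66225) + e^(−0.99338) + e^(−1.6556) = 0.71811 + 0.51569 + 0.37032 + 0.19098 = 1.7951.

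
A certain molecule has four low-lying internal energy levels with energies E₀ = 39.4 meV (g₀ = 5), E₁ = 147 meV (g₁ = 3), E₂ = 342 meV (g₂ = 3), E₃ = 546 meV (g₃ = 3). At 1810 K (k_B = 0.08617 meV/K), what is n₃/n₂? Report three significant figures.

0.270

k_BT = 0.08617 × 1810 K = 155.97 meV.
n₃/n₂ = (g₃/g₂) exp[−(E₃−E₂)/kT] = (3/3) × exp(−(204 meV)/(155.97 meV)) = (3/3) × exp(-1.3079) = 0.270.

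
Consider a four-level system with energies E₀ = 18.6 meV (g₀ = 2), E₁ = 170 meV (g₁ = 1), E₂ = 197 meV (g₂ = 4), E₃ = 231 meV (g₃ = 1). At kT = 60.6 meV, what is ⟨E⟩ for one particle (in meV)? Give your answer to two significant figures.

43 meV

Eᵢ/kT = 0.3069, 2.805, 3.251, 3.812.
Z = Σ gᵢe^(−Eᵢ/kT) = 2·e^(−0.3069) + 1·e^(−2.805) + 4·e^(−3.251) + 1·e^(−3.812) = 1.471 + 0.06051 + 0.1549 + 0.02210 = 1.709.
⟨E⟩ = Σ Eᵢ gᵢe^(−Eᵢ/kT) / Z = (18.6·1.471 + 170·0.06051 + 197·0.1549 + 231·0.02210) / 1.709 = 43 meV.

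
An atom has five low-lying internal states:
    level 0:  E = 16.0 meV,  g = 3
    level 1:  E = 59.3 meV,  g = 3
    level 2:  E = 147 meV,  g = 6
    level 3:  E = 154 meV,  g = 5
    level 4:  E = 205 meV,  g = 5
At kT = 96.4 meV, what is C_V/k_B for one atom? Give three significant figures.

Eᵢ/kT = 0.16598, 0.61515, 1.5249, 1.5975, 2.1266.
Z = Σ gᵢe^(−Eᵢ/kT) = 3·e^(−0.16598) + 3·e^(−0.61515) + 6·e^(−1.5249) + 5·e^(−1.5975) + 5·e^(−2.1266) = 2.5412 + 1.6217 + 1.3059 + 1.0120 + 0.59621 = 7.0770.
⟨E⟩ = 85.752 meV, ⟨E²⟩ = 11817 meV².
C_V/k_B = (⟨E²⟩ − ⟨E⟩²)/(kT)² = (11817 − 7353.4)/9293.0 = 0.480.

0.480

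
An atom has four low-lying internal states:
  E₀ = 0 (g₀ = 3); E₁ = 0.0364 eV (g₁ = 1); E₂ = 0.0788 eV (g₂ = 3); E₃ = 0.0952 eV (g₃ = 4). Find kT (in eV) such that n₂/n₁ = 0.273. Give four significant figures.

n₂/n₁ = (g₂/g₁) exp[−(E₂−E₁)/kT] = 0.273.
⇒ (E₂−E₁)/kT = ln((3/1)/0.273) = ln(10.9890) = 2.39689.
kT = 0.0424 eV / 2.39689 = 0.01769 eV.

0.01769 eV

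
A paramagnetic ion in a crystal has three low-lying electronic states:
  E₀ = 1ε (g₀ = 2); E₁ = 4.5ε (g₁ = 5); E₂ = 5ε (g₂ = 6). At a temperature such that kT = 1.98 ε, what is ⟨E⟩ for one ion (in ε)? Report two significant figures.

2.7 ε

Eᵢ/kT = 0.5051, 2.273, 2.525.
Z = Σ gᵢe^(−Eᵢ/kT) = 2·e^(−0.5051) + 5·e^(−2.273) + 6·e^(−2.525) = 1.207 + 0.5150 + 0.4803 = 2.202.
⟨E⟩ = Σ Eᵢ gᵢe^(−Eᵢ/kT) / Z = (1·1.207 + 4.5·0.5150 + 5·0.4803) / 2.202 = 2.7 ε.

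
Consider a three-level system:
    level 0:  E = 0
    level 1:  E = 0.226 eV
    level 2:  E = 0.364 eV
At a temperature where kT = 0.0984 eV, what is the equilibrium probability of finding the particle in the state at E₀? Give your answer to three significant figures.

0.889

Eᵢ/kT = 0, 2.2967, 3.6992.
Z = Σ e^(−Eᵢ/kT) = e^(−0) + e^(−2.2967) + e^(−3.6992) = 1.0000 + 0.10059 + 0.024743 = 1.1253.
P₀ = e^(−E₀/kT) / Z = 1.0000/1.1253 = 0.889.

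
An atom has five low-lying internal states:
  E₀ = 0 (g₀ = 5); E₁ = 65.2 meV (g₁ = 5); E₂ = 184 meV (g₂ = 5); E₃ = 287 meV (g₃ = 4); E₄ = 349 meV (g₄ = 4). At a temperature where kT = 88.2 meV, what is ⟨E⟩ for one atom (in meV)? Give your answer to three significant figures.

Eᵢ/kT = 0, 0.73923, 2.0862, 3.2540, 3.9569.
Z = Σ gᵢe^(−Eᵢ/kT) = 5·e^(−0) + 5·e^(−0.73923) + 5·e^(−2.0862) + 4·e^(−3.2540) + 4·e^(−3.9569) = 5.0000 + 2.3874 + 0.62079 + 0.15448 + 0.076489 = 8.2392.
⟨E⟩ = Σ Eᵢ gᵢe^(−Eᵢ/kT) / Z = (0·5.0000 + 65.2·2.3874 + 184·0.62079 + 287·0.15448 + 349·0.076489) / 8.2392 = 41.4 meV.

41.4 meV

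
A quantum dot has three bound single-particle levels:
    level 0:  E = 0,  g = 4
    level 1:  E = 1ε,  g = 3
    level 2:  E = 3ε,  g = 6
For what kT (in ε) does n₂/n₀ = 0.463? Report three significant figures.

n₂/n₀ = (g₂/g₀) exp[−(E₂−E₀)/kT] = 0.463.
⇒ (E₂−E₀)/kT = ln((6/4)/0.463) = ln(3.2397) = 1.1755.
kT = 3ε / 1.1755 = 2.55 ε.

2.55 ε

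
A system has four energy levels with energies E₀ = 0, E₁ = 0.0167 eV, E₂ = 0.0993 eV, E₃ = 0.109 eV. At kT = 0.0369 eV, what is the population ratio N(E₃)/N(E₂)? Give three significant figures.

0.769

n₃/n₂ = exp[−(E₃−E₂)/kT] = exp(−(0.0097 eV)/(0.0369 eV)) = exp(-0.26287) = 0.769.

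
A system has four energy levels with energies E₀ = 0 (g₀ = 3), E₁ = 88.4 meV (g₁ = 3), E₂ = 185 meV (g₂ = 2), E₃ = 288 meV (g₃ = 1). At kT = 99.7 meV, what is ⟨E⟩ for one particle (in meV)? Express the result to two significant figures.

Eᵢ/kT = 0, 0.8867, 1.856, 2.889.
Z = Σ gᵢe^(−Eᵢ/kT) = 3·e^(−0) + 3·e^(−0.8867) + 2·e^(−1.856) + 1·e^(−2.889) = 3.000 + 1.236 + 0.3126 + 0.05563 = 4.604.
⟨E⟩ = Σ Eᵢ gᵢe^(−Eᵢ/kT) / Z = (0·3.000 + 88.4·1.236 + 185·0.3126 + 288·0.05563) / 4.604 = 40 meV.

40 meV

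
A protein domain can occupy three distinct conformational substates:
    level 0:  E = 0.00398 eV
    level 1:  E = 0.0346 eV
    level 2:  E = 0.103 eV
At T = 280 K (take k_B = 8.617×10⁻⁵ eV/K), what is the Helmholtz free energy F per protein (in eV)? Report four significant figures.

k_BT = 8.617×10⁻⁵ × 280 K = 0.0241276 eV.
Eᵢ/kT = 0.164956, 1.43404, 4.26897.
Z = Σ e^(−Eᵢ/kT) = e^(−0.164956) + e^(−1.43404) + e^(−4.26897) = 0.847931 + 0.238344 + 0.0139962 = 1.10027.
F = −kT ln Z = −0.0241276 × ln(1.10027) = −0.0241276 × 0.0955556 = -0.002306 eV.

-0.002306 eV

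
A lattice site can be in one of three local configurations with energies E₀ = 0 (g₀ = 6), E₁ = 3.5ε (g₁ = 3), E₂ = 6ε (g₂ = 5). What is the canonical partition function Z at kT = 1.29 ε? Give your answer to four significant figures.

Z = 6.247

Eᵢ/kT = 0, 2.71318, 4.65116.
Z = Σ gᵢe^(−Eᵢ/kT) = 6·e^(−0) + 3·e^(−2.71318) + 5·e^(−4.65116) = 6.00000 + 0.198977 + 0.0477526 = 6.24673.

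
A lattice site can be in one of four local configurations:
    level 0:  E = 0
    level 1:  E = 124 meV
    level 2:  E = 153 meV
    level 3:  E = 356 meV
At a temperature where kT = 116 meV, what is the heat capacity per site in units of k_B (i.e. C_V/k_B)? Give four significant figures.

0.5108

Eᵢ/kT = 0, 1.06897, 1.31897, 3.06897.
Z = Σ e^(−Eᵢ/kT) = e^(−0) + e^(−1.06897) + e^(−1.31897) + e^(−3.06897) = 1.00000 + 0.343362 + 0.267411 + 0.0464690 = 1.65724.
⟨E⟩ = 60.3616 meV, ⟨E²⟩ = 10516.7 meV².
C_V/k_B = (⟨E²⟩ − ⟨E⟩²)/(kT)² = (10516.7 − 3643.52)/13456.0 = 0.5108.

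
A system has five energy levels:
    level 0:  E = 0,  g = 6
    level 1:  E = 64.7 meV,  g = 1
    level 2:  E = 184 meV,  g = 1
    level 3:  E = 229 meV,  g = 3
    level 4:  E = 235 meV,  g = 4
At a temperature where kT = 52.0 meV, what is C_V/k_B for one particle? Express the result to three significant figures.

0.361

Eᵢ/kT = 0, 1.2442, 3.5385, 4.4038, 4.5192.
Z = Σ gᵢe^(−Eᵢ/kT) = 6·e^(−0) + 1·e^(−1.2442) + 1·e^(−3.5385) + 3·e^(−4.4038) + 4·e^(−4.5192) = 6.0000 + 0.28817 + 0.029057 + 0.036692 + 0.043591 = 6.3975.
⟨E⟩ = 6.6647 meV, ⟨E²⟩ = 1019.4 meV².
C_V/k_B = (⟨E²⟩ − ⟨E⟩²)/(kT)² = (1019.4 − 44.418)/2704.0 = 0.361.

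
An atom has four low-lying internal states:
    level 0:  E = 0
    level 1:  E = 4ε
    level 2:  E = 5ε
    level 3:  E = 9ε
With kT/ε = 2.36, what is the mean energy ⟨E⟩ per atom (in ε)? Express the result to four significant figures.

Eᵢ/kT = 0, 1.69492, 2.11864, 3.81356.
Z = Σ e^(−Eᵢ/kT) = e^(−0) + e^(−1.69492) + e^(−2.11864) + e^(−3.81356) = 1.00000 + 0.183614 + 0.120195 + 0.0220695 = 1.32588.
⟨E⟩ = Σ Eᵢ e^(−Eᵢ/kT) / Z = (0·1.00000 + 4·0.183614 + 5·0.120195 + 9·0.0220695) / 1.32588 = 1.157 ε.

1.157 ε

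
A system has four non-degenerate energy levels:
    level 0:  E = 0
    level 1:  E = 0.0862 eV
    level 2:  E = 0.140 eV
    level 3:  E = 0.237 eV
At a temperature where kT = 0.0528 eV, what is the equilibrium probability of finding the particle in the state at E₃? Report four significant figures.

0.008797

Eᵢ/kT = 0, 1.63258, 2.65152, 4.48864.
Z = Σ e^(−Eᵢ/kT) = e^(−0) + e^(−1.63258) + e^(−2.65152) + e^(−4.48864) = 1.00000 + 0.195425 + 0.0705439 + 0.0112359 = 1.27720.
P₃ = e^(−E₃/kT) / Z = 0.0112359/1.27720 = 0.008797.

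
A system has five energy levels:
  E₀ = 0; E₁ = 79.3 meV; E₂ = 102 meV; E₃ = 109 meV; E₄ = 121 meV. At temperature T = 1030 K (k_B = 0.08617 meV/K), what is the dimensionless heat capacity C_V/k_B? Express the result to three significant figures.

k_BT = 0.08617 × 1030 K = 88.755 meV.
Eᵢ/kT = 0, 0.89347, 1.1492, 1.2281, 1.3633.
Z = Σ e^(−Eᵢ/kT) = e^(−0) + e^(−0.89347) + e^(−1.1492) + e^(−1.2281) + e^(−1.3633) = 1.0000 + 0.40923 + 0.31689 + 0.29285 + 0.25582 = 2.2748.
⟨E⟩ = 56.115 meV, ⟨E²⟩ = 5756.6 meV².
C_V/k_B = (⟨E²⟩ − ⟨E⟩²)/(kT)² = (5756.6 − 3148.9)/7877.5 = 0.331.

0.331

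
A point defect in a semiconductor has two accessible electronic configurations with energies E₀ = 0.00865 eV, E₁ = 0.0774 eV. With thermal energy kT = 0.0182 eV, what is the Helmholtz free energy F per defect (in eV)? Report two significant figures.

Eᵢ/kT = 0.4753, 4.253.
Z = Σ e^(−Eᵢ/kT) = e^(−0.4753) + e^(−4.253) = 0.6217 + 0.01422 = 0.6359.
F = −kT ln Z = −0.0182 × ln(0.6359) = −0.0182 × -0.4527 = 0.0082 eV.

0.0082 eV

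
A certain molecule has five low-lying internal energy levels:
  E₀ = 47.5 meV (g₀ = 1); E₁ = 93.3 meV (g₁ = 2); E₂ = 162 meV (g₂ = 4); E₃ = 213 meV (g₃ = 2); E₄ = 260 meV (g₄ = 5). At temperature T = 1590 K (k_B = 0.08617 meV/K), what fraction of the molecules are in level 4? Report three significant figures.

0.182

k_BT = 0.08617 × 1590 K = 137.01 meV.
Eᵢ/kT = 0.34669, 0.68097, 1.1824, 1.5546, 1.8977.
Z = Σ gᵢe^(−Eᵢ/kT) = 1·e^(−0.34669) + 2·e^(−0.68097) + 4·e^(−1.1824) + 2·e^(−1.5546) + 5·e^(−1.8977) = 0.70702 + 1.0123 + 1.2262 + 0.42255 + 0.74957 = 4.1176.
P₄ = g₄ e^(−E₄/kT) / Z = 0.74957/4.1176 = 0.182.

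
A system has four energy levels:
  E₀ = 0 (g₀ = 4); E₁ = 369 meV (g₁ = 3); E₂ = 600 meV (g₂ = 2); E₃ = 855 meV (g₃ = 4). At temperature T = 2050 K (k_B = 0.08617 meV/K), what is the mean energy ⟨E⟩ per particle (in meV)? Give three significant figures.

k_BT = 0.08617 × 2050 K = 176.65 meV.
Eᵢ/kT = 0, 2.0889, 3.3965, 4.8401.
Z = Σ gᵢe^(−Eᵢ/kT) = 4·e^(−0) + 3·e^(−2.0889) + 2·e^(−3.3965) + 4·e^(−4.8401) = 4.0000 + 0.37147 + 0.066981 + 0.031625 = 4.4701.
⟨E⟩ = Σ Eᵢ gᵢe^(−Eᵢ/kT) / Z = (0·4.0000 + 369·0.37147 + 600·0.066981 + 855·0.031625) / 4.4701 = 45.7 meV.

45.7 meV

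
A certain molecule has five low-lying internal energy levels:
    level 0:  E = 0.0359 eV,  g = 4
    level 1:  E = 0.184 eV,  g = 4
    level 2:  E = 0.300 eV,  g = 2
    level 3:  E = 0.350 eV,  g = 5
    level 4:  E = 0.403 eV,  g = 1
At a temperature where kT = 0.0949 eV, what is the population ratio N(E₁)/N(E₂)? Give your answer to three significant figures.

n₁/n₂ = (g₁/g₂) exp[−(E₁−E₂)/kT] = (4/2) × exp(−(-0.116 eV)/(0.0949 eV)) = (4/2) × exp(1.2223) = 6.79.

6.79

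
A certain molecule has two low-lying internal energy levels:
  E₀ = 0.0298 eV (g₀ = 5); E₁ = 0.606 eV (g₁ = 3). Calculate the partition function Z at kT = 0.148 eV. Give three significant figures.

Z = 4.14

Eᵢ/kT = 0.20135, 4.0946.
Z = Σ gᵢe^(−Eᵢ/kT) = 5·e^(−0.20135) + 3·e^(−4.0946) = 4.0881 + 0.049987 = 4.1381.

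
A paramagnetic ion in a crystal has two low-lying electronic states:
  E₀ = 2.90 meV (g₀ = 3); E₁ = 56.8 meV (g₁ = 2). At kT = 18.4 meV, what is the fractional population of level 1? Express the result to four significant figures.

0.03440

Eᵢ/kT = 0.157609, 3.08696.
Z = Σ gᵢe^(−Eᵢ/kT) = 3·e^(−0.157609) + 2·e^(−3.08696) = 2.56255 + 0.0912810 = 2.65383.
P₁ = g₁ e^(−E₁/kT) / Z = 0.0912810/2.65383 = 0.03440.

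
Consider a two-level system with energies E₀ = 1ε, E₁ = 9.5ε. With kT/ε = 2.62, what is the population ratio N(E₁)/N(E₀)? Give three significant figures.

0.0390

n₁/n₀ = exp[−(E₁−E₀)/kT] = exp(−(8.5ε)/(2.62ε)) = exp(-3.2443) = 0.0390.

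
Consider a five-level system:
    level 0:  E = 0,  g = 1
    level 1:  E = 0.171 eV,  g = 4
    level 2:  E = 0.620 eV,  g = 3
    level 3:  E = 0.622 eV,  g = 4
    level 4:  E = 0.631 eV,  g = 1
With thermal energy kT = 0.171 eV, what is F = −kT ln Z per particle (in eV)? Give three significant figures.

Eᵢ/kT = 0, 1.0000, 3.6257, 3.6374, 3.6901.
Z = Σ gᵢe^(−Eᵢ/kT) = 1·e^(−0) + 4·e^(−1.0000) + 3·e^(−3.6257) + 4·e^(−3.6374) + 1·e^(−3.6901) = 1.0000 + 1.4715 + 0.079891 + 0.10528 + 0.024970 = 2.6816.
F = −kT ln Z = −0.171 × ln(2.6816) = −0.171 × 0.98641 = -0.169 eV.

-0.169 eV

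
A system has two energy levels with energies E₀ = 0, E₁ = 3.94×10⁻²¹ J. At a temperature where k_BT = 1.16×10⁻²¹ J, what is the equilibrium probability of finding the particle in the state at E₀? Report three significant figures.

0.968

Eᵢ/kT = 0, 3.3966.
Z = Σ e^(−Eᵢ/kT) = e^(−0) + e^(−3.3966) = 1.0000 + 0.033487 = 1.0335.
P₀ = e^(−E₀/kT) / Z = 1.0000/1.0335 = 0.968.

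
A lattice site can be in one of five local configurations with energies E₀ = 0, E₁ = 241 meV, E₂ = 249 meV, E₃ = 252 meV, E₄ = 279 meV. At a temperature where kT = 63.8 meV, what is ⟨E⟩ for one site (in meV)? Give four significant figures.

Eᵢ/kT = 0, 3.77743, 3.90282, 3.94984, 4.37304.
Z = Σ e^(−Eᵢ/kT) = e^(−0) + e^(−3.77743) + e^(−3.90282) + e^(−3.94984) + e^(−4.37304) = 1.00000 + 0.0228814 + 0.0201849 + 0.0192578 + 0.0126128 = 1.07494.
⟨E⟩ = Σ Eᵢ e^(−Eᵢ/kT) / Z = (0·1.00000 + 241·0.0228814 + 249·0.0201849 + 252·0.0192578 + 279·0.0126128) / 1.07494 = 17.59 meV.

17.59 meV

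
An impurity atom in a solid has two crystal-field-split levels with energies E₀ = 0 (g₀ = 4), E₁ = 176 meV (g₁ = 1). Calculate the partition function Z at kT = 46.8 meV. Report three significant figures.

Z = 4.02

Eᵢ/kT = 0, 3.7607.
Z = Σ gᵢe^(−Eᵢ/kT) = 4·e^(−0) + 1·e^(−3.7607) = 4.0000 + 0.023267 = 4.0233.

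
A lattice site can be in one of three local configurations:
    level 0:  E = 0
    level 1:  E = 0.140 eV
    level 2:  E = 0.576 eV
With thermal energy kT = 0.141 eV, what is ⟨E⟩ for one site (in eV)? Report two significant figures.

Eᵢ/kT = 0, 0.9929, 4.085.
Z = Σ e^(−Eᵢ/kT) = e^(−0) + e^(−0.9929) + e^(−4.085) = 1.000 + 0.3705 + 0.01682 = 1.387.
⟨E⟩ = Σ Eᵢ e^(−Eᵢ/kT) / Z = (0·1.000 + 0.140·0.3705 + 0.576·0.01682) / 1.387 = 0.044 eV.

0.044 eV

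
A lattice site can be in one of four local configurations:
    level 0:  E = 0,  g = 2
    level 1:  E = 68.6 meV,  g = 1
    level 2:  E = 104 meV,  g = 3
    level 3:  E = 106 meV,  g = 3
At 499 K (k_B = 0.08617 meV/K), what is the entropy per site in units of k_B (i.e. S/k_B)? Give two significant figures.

k_BT = 0.08617 × 499 K = 43.00 meV.
Eᵢ/kT = 0, 1.595, 2.419, 2.465.
Z = Σ gᵢe^(−Eᵢ/kT) = 2·e^(−0) + 1·e^(−1.595) + 3·e^(−2.419) + 3·e^(−2.465) = 2.000 + 0.2029 + 0.2670 + 0.2550 = 2.725.
⟨E⟩ = Σ EᵢPᵢ = 25.22 meV.
S/k_B = ln Z + ⟨E⟩/kT = ln(2.725) + 25.22/43.00 = 1.002 + 0.5865 = 1.6.

1.6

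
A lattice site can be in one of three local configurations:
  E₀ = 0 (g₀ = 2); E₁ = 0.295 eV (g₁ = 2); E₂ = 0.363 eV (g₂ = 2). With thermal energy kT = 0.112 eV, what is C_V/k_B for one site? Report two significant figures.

0.74

Eᵢ/kT = 0, 2.634, 3.241.
Z = Σ gᵢe^(−Eᵢ/kT) = 2·e^(−0) + 2·e^(−2.634) + 2·e^(−3.241) = 2.000 + 0.1436 + 0.07825 = 2.222.
⟨E⟩ = 0.03185 eV, ⟨E²⟩ = 0.01026 eV².
C_V/k_B = (⟨E²⟩ − ⟨E⟩²)/(kT)² = (0.01026 − 0.001014)/0.01254 = 0.74.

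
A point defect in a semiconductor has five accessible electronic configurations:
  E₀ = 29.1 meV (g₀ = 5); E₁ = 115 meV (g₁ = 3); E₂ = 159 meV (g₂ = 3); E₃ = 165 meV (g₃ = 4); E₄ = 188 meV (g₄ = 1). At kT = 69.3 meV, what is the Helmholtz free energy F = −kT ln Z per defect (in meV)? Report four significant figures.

Eᵢ/kT = 0.419913, 1.65945, 2.29437, 2.38095, 2.71284.
Z = Σ gᵢe^(−Eᵢ/kT) = 5·e^(−0.419913) + 3·e^(−1.65945) + 3·e^(−2.29437) + 4·e^(−2.38095) + 1·e^(−2.71284) = 3.28552 + 0.570731 + 0.302475 + 0.369851 + 0.0663481 = 4.59493.
F = −kT ln Z = −69.3 × ln(4.59493) = −69.3 × 1.52495 = -105.7 meV.

-105.7 meV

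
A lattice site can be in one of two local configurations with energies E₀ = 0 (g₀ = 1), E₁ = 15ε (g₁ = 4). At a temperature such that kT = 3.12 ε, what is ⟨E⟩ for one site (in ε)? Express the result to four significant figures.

0.4745 ε

Eᵢ/kT = 0, 4.80769.
Z = Σ gᵢe^(−Eᵢ/kT) = 1·e^(−0) + 4·e^(−4.80769) = 1.00000 + 0.0326668 = 1.03267.
⟨E⟩ = Σ Eᵢ gᵢe^(−Eᵢ/kT) / Z = (0·1.00000 + 15·0.0326668) / 1.03267 = 0.4745 ε.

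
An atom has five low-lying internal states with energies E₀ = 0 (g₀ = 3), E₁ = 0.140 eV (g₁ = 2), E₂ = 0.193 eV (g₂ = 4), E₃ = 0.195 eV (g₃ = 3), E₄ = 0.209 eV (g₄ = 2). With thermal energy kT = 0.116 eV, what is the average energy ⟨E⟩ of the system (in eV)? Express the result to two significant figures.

0.078 eV

Eᵢ/kT = 0, 1.207, 1.664, 1.681, 1.802.
Z = Σ gᵢe^(−Eᵢ/kT) = 3·e^(−0) + 2·e^(−1.207) + 4·e^(−1.664) + 3·e^(−1.681) + 2·e^(−1.802) = 3.000 + 0.5982 + 0.7575 + 0.5586 + 0.3299 = 5.244.
⟨E⟩ = Σ Eᵢ gᵢe^(−Eᵢ/kT) / Z = (0·3.000 + 0.140·0.5982 + 0.193·0.7575 + 0.195·0.5586 + 0.209·0.3299) / 5.244 = 0.078 eV.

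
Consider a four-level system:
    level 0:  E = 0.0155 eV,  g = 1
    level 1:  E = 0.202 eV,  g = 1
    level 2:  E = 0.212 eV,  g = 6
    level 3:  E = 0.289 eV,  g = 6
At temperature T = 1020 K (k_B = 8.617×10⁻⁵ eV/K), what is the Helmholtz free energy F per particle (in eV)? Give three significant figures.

-0.0467 eV

k_BT = 8.617×10⁻⁵ × 1020 K = 0.087893 eV.
Eᵢ/kT = 0.17635, 2.2982, 2.4120, 3.2881.
Z = Σ gᵢe^(−Eᵢ/kT) = 1·e^(−0.17635) + 1·e^(−2.2982) + 6·e^(−2.4120) + 6·e^(−3.2881) = 0.83832 + 0.10044 + 0.53782 + 0.22395 = 1.7005.
F = −kT ln Z = −0.087893 × ln(1.7005) = −0.087893 × 0.53092 = -0.0467 eV.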